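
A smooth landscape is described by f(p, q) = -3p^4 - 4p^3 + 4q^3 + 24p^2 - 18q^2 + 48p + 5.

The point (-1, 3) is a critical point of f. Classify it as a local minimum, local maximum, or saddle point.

The mixed partial ∂²f/∂p∂q is 0, so the Hessian at any point is diag(f_pp, f_qq) = diag(12(-3p^2 - 2p + 4), 12(2q - 3)).
At (-1, 3): H = diag(36, 36).
Both eigenvalues are positive, so H is positive definite: a local minimum.

local minimum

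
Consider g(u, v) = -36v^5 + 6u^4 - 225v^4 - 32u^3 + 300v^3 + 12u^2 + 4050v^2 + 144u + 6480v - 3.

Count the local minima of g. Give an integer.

4

g separates as a function of u plus a function of v, so ∇g=0 decouples.
∂g/∂u = 24(u - 3)(u - 2)(u + 1) = 0 at u ∈ {-1, 2, 3}; ∂g/∂v = -180(v - 3)(v + 1)(v + 3)(v + 4) = 0 at v ∈ {-4, -3, -1, 3}.
The Hessian is diagonal: diag(g_uu, g_vv). Second derivatives: g_uu(-1)=288, g_uu(2)=-72, g_uu(3)=96; g_vv(-4)=3780, g_vv(-3)=-2160, g_vv(-1)=4320, g_vv(3)=-30240.
Local minima occur where both diagonal entries positive: (-1, -4), (-1, -1), (3, -4), (3, -1). Count: 4.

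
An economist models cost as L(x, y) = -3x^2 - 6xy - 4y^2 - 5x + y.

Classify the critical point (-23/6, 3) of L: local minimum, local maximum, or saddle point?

local maximum

The Hessian of L is constant: H = [[-6, -6], [-6, -8]].
det(H) = (-6)·(-8) − (-6)² = 12.
det(H) > 0 and tr(H) = -14 < 0, so H is negative definite and the point is a local maximum.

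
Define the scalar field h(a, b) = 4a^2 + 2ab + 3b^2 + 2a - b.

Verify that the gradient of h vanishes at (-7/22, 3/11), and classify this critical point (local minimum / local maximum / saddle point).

∇h = (8a + 2b + 2, 2a + 6b - 1); substituting (-7/22, 3/11) gives ∇h = (0, 0), so (-7/22, 3/11) is indeed a critical point.
The Hessian of h is constant: H = [[8, 2], [2, 6]].
det(H) = 8·6 − 2² = 44.
det(H) > 0 and tr(H) = 14 > 0, so H is positive definite and the point is a local minimum.

local minimum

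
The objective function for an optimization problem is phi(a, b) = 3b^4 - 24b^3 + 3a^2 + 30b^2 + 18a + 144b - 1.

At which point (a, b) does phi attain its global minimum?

phi(a,b) separates as P(a) + Q(b) − 1, so its minimum is min P + min Q − 1.
P'(a) = 6a + 18 vanishes at a ∈ {-3}; Q'(b) = 12(b - 4)(b - 3)(b + 1) vanishes at b ∈ {-1, 3, 4}.
Local minima of P (where P''>0): P(-3)=-27. Local minima of Q: Q(-1)=-87, Q(4)=288.
So the global minimum of phi is P(-3) + Q(-1) − 1 = -27 − 87 − 1 = -115, attained at (-3, -1).

(-3, -1)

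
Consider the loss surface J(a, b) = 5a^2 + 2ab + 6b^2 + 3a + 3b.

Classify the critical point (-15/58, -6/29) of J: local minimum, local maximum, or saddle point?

local minimum

The Hessian of J is constant: H = [[10, 2], [2, 12]].
det(H) = 10·12 − 2² = 116.
det(H) > 0 and tr(H) = 22 > 0, so H is positive definite and the point is a local minimum.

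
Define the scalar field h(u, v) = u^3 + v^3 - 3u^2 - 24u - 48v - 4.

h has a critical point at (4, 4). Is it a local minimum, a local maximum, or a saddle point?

The mixed partial ∂²h/∂u∂v is 0, so the Hessian at any point is diag(h_uu, h_vv) = diag(6(u - 1), 6v).
At (4, 4): H = diag(18, 24).
Both eigenvalues are positive, so H is positive definite: a local minimum.

local minimum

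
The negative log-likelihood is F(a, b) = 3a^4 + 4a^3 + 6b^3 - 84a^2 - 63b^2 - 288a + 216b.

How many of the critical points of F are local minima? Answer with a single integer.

F separates as a function of a plus a function of b, so ∇F=0 decouples.
∂F/∂a = 12(a - 4)(a + 2)(a + 3) = 0 at a ∈ {-3, -2, 4}; ∂F/∂b = 18(b - 4)(b - 3) = 0 at b ∈ {3, 4}.
The Hessian is diagonal: diag(F_aa, F_bb). Second derivatives: F_aa(-3)=84, F_aa(-2)=-72, F_aa(4)=504; F_bb(3)=-18, F_bb(4)=18.
Local minima occur where both diagonal entries positive: (-3, 4), (4, 4). Count: 2.

2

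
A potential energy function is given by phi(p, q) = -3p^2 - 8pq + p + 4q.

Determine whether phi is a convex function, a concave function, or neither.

neither

phi is quadratic, so its Hessian is the constant matrix H = [[-6, -8], [-8, 0]].
det(H) = -64, tr(H) = -6.
det(H) < 0, so H is indefinite: neither convex nor concave.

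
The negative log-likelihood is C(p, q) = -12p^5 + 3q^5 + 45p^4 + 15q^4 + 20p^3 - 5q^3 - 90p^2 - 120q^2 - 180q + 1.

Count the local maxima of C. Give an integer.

C separates as a function of p plus a function of q, so ∇C=0 decouples.
∂C/∂p = -60p(p - 3)(p - 1)(p + 1) = 0 at p ∈ {-1, 0, 1, 3}; ∂C/∂q = 15(q - 2)(q + 1)(q + 2)(q + 3) = 0 at q ∈ {-3, -2, -1, 2}.
The Hessian is diagonal: diag(C_pp, C_qq). Second derivatives: C_pp(-1)=480, C_pp(0)=-180, C_pp(1)=240, C_pp(3)=-1440; C_qq(-3)=-150, C_qq(-2)=60, C_qq(-1)=-90, C_qq(2)=900.
Local maxima occur where both diagonal entries negative: (0, -3), (0, -1), (3, -3), (3, -1). Count: 4.

4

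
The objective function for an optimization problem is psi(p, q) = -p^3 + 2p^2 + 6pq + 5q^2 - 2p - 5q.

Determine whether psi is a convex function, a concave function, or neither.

The term -p^3 is cubic, so the Hessian is not constant.
∂²psi/∂p² = -6p + 4, which takes both signs as p varies (negative for sufficiently large p). A diagonal entry of the Hessian changing sign means the Hessian is neither positive- nor negative-semidefinite on all of R^2.

neither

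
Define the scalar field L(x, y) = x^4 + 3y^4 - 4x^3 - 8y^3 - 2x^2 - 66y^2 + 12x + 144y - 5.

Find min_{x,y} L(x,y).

-581

L(x,y) separates as P(x) + Q(y) − 5, so its minimum is min P + min Q − 5.
P'(x) = 4(x - 3)(x - 1)(x + 1) vanishes at x ∈ {-1, 1, 3}; Q'(y) = 12(y - 4)(y - 1)(y + 3) vanishes at y ∈ {-3, 1, 4}.
Local minima of P (where P''>0): P(-1)=-9, P(3)=-9. Local minima of Q: Q(-3)=-567, Q(4)=-224.
So the global minimum of L is P(-1) + Q(-3) − 5 = -9 − 567 − 5 = -581, attained at (-1, -3).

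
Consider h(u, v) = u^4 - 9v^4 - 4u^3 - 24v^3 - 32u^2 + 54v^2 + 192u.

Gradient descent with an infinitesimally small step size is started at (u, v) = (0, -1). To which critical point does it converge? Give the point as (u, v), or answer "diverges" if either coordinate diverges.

(-4, 0)

h is separable, so gradient descent decouples: u follows -∂h/∂u, v follows -∂h/∂v.
∂h/∂u = 4(u - 4)(u - 3)(u + 4); at u=0 this is 192, so u decreases.
∂h/∂v = -36v(v - 1)(v + 3); at v=-1 this is -144, so v increases.
u converges to its nearest critical value -4 (a local min of the u-part); v converges to 0. The iterate converges to (-4, 0).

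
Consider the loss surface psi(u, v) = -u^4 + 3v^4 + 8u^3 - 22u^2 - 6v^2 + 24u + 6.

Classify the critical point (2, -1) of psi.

The mixed partial ∂²psi/∂u∂v is 0, so the Hessian at any point is diag(psi_uu, psi_vv) = diag(4(-3u^2 + 12u - 11), 12(3v^2 - 1)).
At (2, -1): H = diag(4, 24).
Both eigenvalues are positive, so H is positive definite: a local minimum.

local minimum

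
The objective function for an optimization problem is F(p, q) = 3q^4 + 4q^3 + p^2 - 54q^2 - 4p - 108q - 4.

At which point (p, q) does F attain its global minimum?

F(p,q) separates as A(p) + B(q) − 4, so its minimum is min A + min B − 4.
A'(p) = 2p - 4 vanishes at p ∈ {2}; B'(q) = 12(q - 3)(q + 1)(q + 3) vanishes at q ∈ {-3, -1, 3}.
Local minima of A (where A''>0): A(2)=-4. Local minima of B: B(-3)=-27, B(3)=-459.
So the global minimum of F is A(2) + B(3) − 4 = -4 − 459 − 4 = -467, attained at (2, 3).

(2, 3)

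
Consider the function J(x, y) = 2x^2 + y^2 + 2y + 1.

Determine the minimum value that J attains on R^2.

J(x,y) separates as P(x) + Q(y) + 1, so its minimum is min P + min Q + 1.
P'(x) = 4x vanishes at x ∈ {0}; Q'(y) = 2y + 2 vanishes at y ∈ {-1}.
Local minima of P (where P''>0): P(0)=0. Local minima of Q: Q(-1)=-1.
So the global minimum of J is P(0) + Q(-1) + 1 = 0 − 1 + 1 = 0, attained at (0, -1).

0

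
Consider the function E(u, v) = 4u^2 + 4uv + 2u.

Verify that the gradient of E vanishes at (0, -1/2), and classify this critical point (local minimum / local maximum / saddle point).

∇E = (8u + 4v + 2, 4u); substituting (0, -1/2) gives ∇E = (0, 0), so (0, -1/2) is indeed a critical point.
The Hessian of E is constant: H = [[8, 4], [4, 0]].
det(H) = 8·0 − 4² = -16.
Since det(H) < 0, H is indefinite and the critical point is a saddle point.

saddle point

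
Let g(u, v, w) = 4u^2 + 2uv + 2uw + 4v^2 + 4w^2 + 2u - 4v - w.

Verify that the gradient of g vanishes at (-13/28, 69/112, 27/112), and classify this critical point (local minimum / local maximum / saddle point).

local minimum

∇g = (8u + 2v + 2w + 2, 2u + 8v - 4, 2u + 8w - 1); substituting (-13/28, 69/112, 27/112) gives ∇g = (0, 0, 0), so (-13/28, 69/112, 27/112) is indeed a critical point.
The Hessian is constant: H = [[8, 2, 2], [2, 8, 0], [2, 0, 8]].
Leading principal minors: Δ₁ = 8, Δ₂ = 60, Δ₃ = 448.
All leading minors are positive, so H is positive definite: a local minimum.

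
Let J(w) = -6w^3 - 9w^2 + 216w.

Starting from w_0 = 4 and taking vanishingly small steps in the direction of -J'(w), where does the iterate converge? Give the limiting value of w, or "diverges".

diverges

J'(w) = -18(w - 3)(w + 4), so J'(4) = -144.
Gradient descent moves in the -J' direction, i.e. w is increasing.
There is no critical point above w=4, and J' keeps the same sign, so the iterate runs off to +∞.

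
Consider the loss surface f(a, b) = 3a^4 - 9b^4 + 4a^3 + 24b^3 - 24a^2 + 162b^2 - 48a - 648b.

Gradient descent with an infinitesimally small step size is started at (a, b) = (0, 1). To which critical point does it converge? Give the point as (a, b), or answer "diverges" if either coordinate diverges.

f is separable, so gradient descent decouples: a follows -∂f/∂a, b follows -∂f/∂b.
∂f/∂a = 12(a - 2)(a + 1)(a + 2); at a=0 this is -48, so a increases.
∂f/∂b = -36(b - 3)(b - 2)(b + 3); at b=1 this is -288, so b increases.
a converges to its nearest critical value 2 (a local min of the a-part); b converges to 2. The iterate converges to (2, 2).

(2, 2)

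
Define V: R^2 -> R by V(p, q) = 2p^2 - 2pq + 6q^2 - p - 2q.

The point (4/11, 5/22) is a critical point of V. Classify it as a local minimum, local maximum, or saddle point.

The Hessian of V is constant: H = [[4, -2], [-2, 12]].
det(H) = 4·12 − (-2)² = 44.
det(H) > 0 and tr(H) = 16 > 0, so H is positive definite and the point is a local minimum.

local minimum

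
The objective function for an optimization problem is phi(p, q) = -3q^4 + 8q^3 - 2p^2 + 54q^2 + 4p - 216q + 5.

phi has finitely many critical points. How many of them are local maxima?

phi separates as a function of p plus a function of q, so ∇phi=0 decouples.
∂phi/∂p = -4(p - 1) = 0 at p ∈ {1}; ∂phi/∂q = -12(q - 3)(q - 2)(q + 3) = 0 at q ∈ {-3, 2, 3}.
The Hessian is diagonal: diag(phi_pp, phi_qq). Second derivatives: phi_pp(1)=-4; phi_qq(-3)=-360, phi_qq(2)=60, phi_qq(3)=-72.
Local maxima occur where both diagonal entries negative: (1, -3), (1, 3). Count: 2.

2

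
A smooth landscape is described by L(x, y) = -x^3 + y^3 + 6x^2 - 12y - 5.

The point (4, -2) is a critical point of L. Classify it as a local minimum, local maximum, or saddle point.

local maximum

The mixed partial ∂²L/∂x∂y is 0, so the Hessian at any point is diag(L_xx, L_yy) = diag(6(-x + 2), 6y).
At (4, -2): H = diag(-12, -12).
Both eigenvalues are negative, so H is negative definite: a local maximum.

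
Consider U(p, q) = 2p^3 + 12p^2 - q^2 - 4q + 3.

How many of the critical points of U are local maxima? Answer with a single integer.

1

U separates as a function of p plus a function of q, so ∇U=0 decouples.
∂U/∂p = 6p(p + 4) = 0 at p ∈ {-4, 0}; ∂U/∂q = -2(q + 2) = 0 at q ∈ {-2}.
The Hessian is diagonal: diag(U_pp, U_qq). Second derivatives: U_pp(-4)=-24, U_pp(0)=24; U_qq(-2)=-2.
Local maxima occur where both diagonal entries negative: (-4, -2). Count: 1.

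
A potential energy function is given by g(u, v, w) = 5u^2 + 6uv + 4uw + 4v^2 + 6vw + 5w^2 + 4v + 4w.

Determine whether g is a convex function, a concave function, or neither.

g is quadratic, so its Hessian is the constant matrix H = [[10, 6, 4], [6, 8, 6], [4, 6, 10]].
Leading principal minors: 10, 44, 240.
All positive ⇒ H ≻ 0 ⇒ convex.

convex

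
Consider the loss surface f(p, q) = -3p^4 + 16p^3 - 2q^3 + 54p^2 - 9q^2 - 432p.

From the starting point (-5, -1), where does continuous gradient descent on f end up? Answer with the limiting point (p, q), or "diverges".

diverges

f is separable, so gradient descent decouples: p follows -∂f/∂p, q follows -∂f/∂q.
∂f/∂p = -12(p - 4)(p - 3)(p + 3); at p=-5 this is 1728, so p decreases.
∂f/∂q = -6q(q + 3); at q=-1 this is 12, so q decreases.
The p-coordinate has no critical point in that direction and runs off to infinity.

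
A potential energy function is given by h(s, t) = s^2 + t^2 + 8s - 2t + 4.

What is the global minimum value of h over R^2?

h(s,t) separates as P(s) + Q(t) + 4, so its minimum is min P + min Q + 4.
P'(s) = 2s + 8 vanishes at s ∈ {-4}; Q'(t) = 2(t - 1) vanishes at t ∈ {1}.
Local minima of P (where P''>0): P(-4)=-16. Local minima of Q: Q(1)=-1.
So the global minimum of h is P(-4) + Q(1) + 4 = -16 − 1 + 4 = -13, attained at (-4, 1).

-13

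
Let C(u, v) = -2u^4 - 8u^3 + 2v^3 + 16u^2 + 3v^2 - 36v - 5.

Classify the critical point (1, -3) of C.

local maximum

The mixed partial ∂²C/∂u∂v is 0, so the Hessian at any point is diag(C_uu, C_vv) = diag(8(-3u^2 - 6u + 4), 6(2v + 1)).
At (1, -3): H = diag(-40, -30).
Both eigenvalues are negative, so H is negative definite: a local maximum.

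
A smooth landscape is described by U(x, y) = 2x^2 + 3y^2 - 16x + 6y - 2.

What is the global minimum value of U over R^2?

U(x,y) separates as P(x) + Q(y) − 2, so its minimum is min P + min Q − 2.
P'(x) = 4x - 16 vanishes at x ∈ {4}; Q'(y) = 6y + 6 vanishes at y ∈ {-1}.
Local minima of P (where P''>0): P(4)=-32. Local minima of Q: Q(-1)=-3.
So the global minimum of U is P(4) + Q(-1) − 2 = -32 − 3 − 2 = -37, attained at (4, -1).

-37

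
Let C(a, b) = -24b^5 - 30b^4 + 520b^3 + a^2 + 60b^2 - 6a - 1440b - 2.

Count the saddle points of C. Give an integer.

2

C separates as a function of a plus a function of b, so ∇C=0 decouples.
∂C/∂a = 2(a - 3) = 0 at a ∈ {3}; ∂C/∂b = -120(b - 3)(b - 1)(b + 1)(b + 4) = 0 at b ∈ {-4, -1, 1, 3}.
The Hessian is diagonal: diag(C_aa, C_bb). Second derivatives: C_aa(3)=2; C_bb(-4)=12600, C_bb(-1)=-2880, C_bb(1)=2400, C_bb(3)=-6720.
Saddle points occur where the two diagonal entries have opposite signs: (3, -1), (3, 3). Count: 2.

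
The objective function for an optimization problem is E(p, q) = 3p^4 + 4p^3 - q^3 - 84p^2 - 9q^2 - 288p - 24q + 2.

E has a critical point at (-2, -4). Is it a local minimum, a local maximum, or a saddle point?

saddle point

The mixed partial ∂²E/∂p∂q is 0, so the Hessian at any point is diag(E_pp, E_qq) = diag(12(3p^2 + 2p - 14), -6(q + 3)).
At (-2, -4): H = diag(-72, 6).
The eigenvalues have opposite signs, so H is indefinite: a saddle point.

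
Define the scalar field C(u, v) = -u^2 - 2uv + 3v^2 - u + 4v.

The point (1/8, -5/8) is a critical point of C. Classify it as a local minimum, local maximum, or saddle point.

The Hessian of C is constant: H = [[-2, -2], [-2, 6]].
det(H) = (-2)·6 − (-2)² = -16.
Since det(H) < 0, H is indefinite and the critical point is a saddle point.

saddle point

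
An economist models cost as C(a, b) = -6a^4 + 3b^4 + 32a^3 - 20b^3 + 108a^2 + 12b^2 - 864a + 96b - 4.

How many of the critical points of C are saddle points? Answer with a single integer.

C separates as a function of a plus a function of b, so ∇C=0 decouples.
∂C/∂a = -24(a - 4)(a - 3)(a + 3) = 0 at a ∈ {-3, 3, 4}; ∂C/∂b = 12(b - 4)(b - 2)(b + 1) = 0 at b ∈ {-1, 2, 4}.
The Hessian is diagonal: diag(C_aa, C_bb). Second derivatives: C_aa(-3)=-1008, C_aa(3)=144, C_aa(4)=-168; C_bb(-1)=180, C_bb(2)=-72, C_bb(4)=120.
Saddle points occur where the two diagonal entries have opposite signs: (-3, -1), (-3, 4), (3, 2), (4, -1), (4, 4). Count: 5.

5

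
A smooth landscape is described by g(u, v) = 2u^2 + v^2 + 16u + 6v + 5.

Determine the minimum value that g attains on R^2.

-36

g(u,v) separates as P(u) + Q(v) + 5, so its minimum is min P + min Q + 5.
P'(u) = 4u + 16 vanishes at u ∈ {-4}; Q'(v) = 2v + 6 vanishes at v ∈ {-3}.
Local minima of P (where P''>0): P(-4)=-32. Local minima of Q: Q(-3)=-9.
So the global minimum of g is P(-4) + Q(-3) + 5 = -32 − 9 + 5 = -36, attained at (-4, -3).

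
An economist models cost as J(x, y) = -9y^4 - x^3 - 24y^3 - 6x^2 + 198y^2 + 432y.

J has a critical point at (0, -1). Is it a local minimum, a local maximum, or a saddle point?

saddle point

The mixed partial ∂²J/∂x∂y is 0, so the Hessian at any point is diag(J_xx, J_yy) = diag(-6(x + 2), 36(-3y^2 - 4y + 11)).
At (0, -1): H = diag(-12, 432).
The eigenvalues have opposite signs, so H is indefinite: a saddle point.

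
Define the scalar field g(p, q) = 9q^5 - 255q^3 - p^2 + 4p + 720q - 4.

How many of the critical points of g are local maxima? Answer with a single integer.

g separates as a function of p plus a function of q, so ∇g=0 decouples.
∂g/∂p = -2(p - 2) = 0 at p ∈ {2}; ∂g/∂q = 45(q - 4)(q - 1)(q + 1)(q + 4) = 0 at q ∈ {-4, -1, 1, 4}.
The Hessian is diagonal: diag(g_pp, g_qq). Second derivatives: g_pp(2)=-2; g_qq(-4)=-5400, g_qq(-1)=1350, g_qq(1)=-1350, g_qq(4)=5400.
Local maxima occur where both diagonal entries negative: (2, -4), (2, 1). Count: 2.

2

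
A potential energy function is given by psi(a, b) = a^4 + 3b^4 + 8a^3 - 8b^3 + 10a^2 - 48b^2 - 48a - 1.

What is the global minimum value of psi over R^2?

psi(a,b) separates as P(a) + Q(b) − 1, so its minimum is min P + min Q − 1.
P'(a) = 4(a - 1)(a + 3)(a + 4) vanishes at a ∈ {-4, -3, 1}; Q'(b) = 12b(b - 4)(b + 2) vanishes at b ∈ {-2, 0, 4}.
Local minima of P (where P''>0): P(-4)=96, P(1)=-29. Local minima of Q: Q(-2)=-80, Q(4)=-512.
So the global minimum of psi is P(1) + Q(4) − 1 = -29 − 512 − 1 = -542, attained at (1, 4).

-542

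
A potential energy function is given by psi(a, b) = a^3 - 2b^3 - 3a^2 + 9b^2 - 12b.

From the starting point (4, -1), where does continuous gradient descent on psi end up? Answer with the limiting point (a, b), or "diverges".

(2, 1)

psi is separable, so gradient descent decouples: a follows -∂psi/∂a, b follows -∂psi/∂b.
∂psi/∂a = 3a(a - 2); at a=4 this is 24, so a decreases.
∂psi/∂b = -6(b - 2)(b - 1); at b=-1 this is -36, so b increases.
a converges to its nearest critical value 2 (a local min of the a-part); b converges to 1. The iterate converges to (2, 1).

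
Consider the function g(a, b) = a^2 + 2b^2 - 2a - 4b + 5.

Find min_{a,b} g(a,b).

2

g(a,b) separates as P(a) + Q(b) + 5, so its minimum is min P + min Q + 5.
P'(a) = 2a - 2 vanishes at a ∈ {1}; Q'(b) = 4b - 4 vanishes at b ∈ {1}.
Local minima of P (where P''>0): P(1)=-1. Local minima of Q: Q(1)=-2.
So the global minimum of g is P(1) + Q(1) + 5 = -1 − 2 + 5 = 2, attained at (1, 1).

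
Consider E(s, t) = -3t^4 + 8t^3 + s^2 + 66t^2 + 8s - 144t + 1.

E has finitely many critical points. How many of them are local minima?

E separates as a function of s plus a function of t, so ∇E=0 decouples.
∂E/∂s = 2(s + 4) = 0 at s ∈ {-4}; ∂E/∂t = -12(t - 4)(t - 1)(t + 3) = 0 at t ∈ {-3, 1, 4}.
The Hessian is diagonal: diag(E_ss, E_tt). Second derivatives: E_ss(-4)=2; E_tt(-3)=-336, E_tt(1)=144, E_tt(4)=-252.
Local minima occur where both diagonal entries positive: (-4, 1). Count: 1.

1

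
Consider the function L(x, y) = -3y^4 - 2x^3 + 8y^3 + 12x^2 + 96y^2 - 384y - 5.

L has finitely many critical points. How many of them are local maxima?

2

L separates as a function of x plus a function of y, so ∇L=0 decouples.
∂L/∂x = -6x(x - 4) = 0 at x ∈ {0, 4}; ∂L/∂y = -12(y - 4)(y - 2)(y + 4) = 0 at y ∈ {-4, 2, 4}.
The Hessian is diagonal: diag(L_xx, L_yy). Second derivatives: L_xx(0)=24, L_xx(4)=-24; L_yy(-4)=-576, L_yy(2)=144, L_yy(4)=-192.
Local maxima occur where both diagonal entries negative: (4, -4), (4, 4). Count: 2.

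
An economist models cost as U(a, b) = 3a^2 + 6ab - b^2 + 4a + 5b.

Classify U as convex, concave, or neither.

U is quadratic, so its Hessian is the constant matrix H = [[6, 6], [6, -2]].
det(H) = -48, tr(H) = 4.
det(H) < 0, so H is indefinite: neither convex nor concave.

neither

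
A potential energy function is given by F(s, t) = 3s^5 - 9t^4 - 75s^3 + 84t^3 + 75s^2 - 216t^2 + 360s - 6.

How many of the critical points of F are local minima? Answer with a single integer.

2

F separates as a function of s plus a function of t, so ∇F=0 decouples.
∂F/∂s = 15(s - 3)(s - 2)(s + 1)(s + 4) = 0 at s ∈ {-4, -1, 2, 3}; ∂F/∂t = -36t(t - 4)(t - 3) = 0 at t ∈ {0, 3, 4}.
The Hessian is diagonal: diag(F_ss, F_tt). Second derivatives: F_ss(-4)=-1890, F_ss(-1)=540, F_ss(2)=-270, F_ss(3)=420; F_tt(0)=-432, F_tt(3)=108, F_tt(4)=-144.
Local minima occur where both diagonal entries positive: (-1, 3), (3, 3). Count: 2.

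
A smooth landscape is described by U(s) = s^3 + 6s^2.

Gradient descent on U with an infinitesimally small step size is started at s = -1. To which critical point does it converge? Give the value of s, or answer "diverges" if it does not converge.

U'(s) = 3s(s + 4), so U'(-1) = -9.
Gradient descent moves in the -U' direction, i.e. s is increasing.
The nearest critical point in that direction is s = 0, where U'' = 12 > 0 (a local minimum). The iterate converges there.

0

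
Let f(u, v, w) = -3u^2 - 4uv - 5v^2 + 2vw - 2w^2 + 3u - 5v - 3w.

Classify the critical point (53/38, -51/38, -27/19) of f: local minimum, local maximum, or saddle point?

The Hessian is constant: H = [[-6, -4, 0], [-4, -10, 2], [0, 2, -4]].
Leading principal minors: Δ₁ = -6, Δ₂ = 44, Δ₃ = -152.
The minors alternate sign starting negative (−, +, −), so H is negative definite: a local maximum.

local maximum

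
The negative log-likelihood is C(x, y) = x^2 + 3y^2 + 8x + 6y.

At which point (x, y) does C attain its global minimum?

(-4, -1)

C(x,y) separates as P(x) + Q(y), so its minimum is min P + min Q.
P'(x) = 2x + 8 vanishes at x ∈ {-4}; Q'(y) = 6y + 6 vanishes at y ∈ {-1}.
Local minima of P (where P''>0): P(-4)=-16. Local minima of Q: Q(-1)=-3.
So the global minimum of C is P(-4) + Q(-1) = -16 − 3 = -19, attained at (-4, -1).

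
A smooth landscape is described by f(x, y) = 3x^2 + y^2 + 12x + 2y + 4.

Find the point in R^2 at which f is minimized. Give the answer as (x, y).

(-2, -1)

f(x,y) separates as P(x) + Q(y) + 4, so its minimum is min P + min Q + 4.
P'(x) = 6x + 12 vanishes at x ∈ {-2}; Q'(y) = 2y + 2 vanishes at y ∈ {-1}.
Local minima of P (where P''>0): P(-2)=-12. Local minima of Q: Q(-1)=-1.
So the global minimum of f is P(-2) + Q(-1) + 4 = -12 − 1 + 4 = -9, attained at (-2, -1).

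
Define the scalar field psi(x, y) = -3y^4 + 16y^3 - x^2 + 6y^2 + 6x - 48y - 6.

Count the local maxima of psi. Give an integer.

psi separates as a function of x plus a function of y, so ∇psi=0 decouples.
∂psi/∂x = -2(x - 3) = 0 at x ∈ {3}; ∂psi/∂y = -12(y - 4)(y - 1)(y + 1) = 0 at y ∈ {-1, 1, 4}.
The Hessian is diagonal: diag(psi_xx, psi_yy). Second derivatives: psi_xx(3)=-2; psi_yy(-1)=-120, psi_yy(1)=72, psi_yy(4)=-180.
Local maxima occur where both diagonal entries negative: (3, -1), (3, 4). Count: 2.

2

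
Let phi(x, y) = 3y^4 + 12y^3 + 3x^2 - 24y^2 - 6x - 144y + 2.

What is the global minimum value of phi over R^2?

phi(x,y) separates as P(x) + Q(y) + 2, so its minimum is min P + min Q + 2.
P'(x) = 6x - 6 vanishes at x ∈ {1}; Q'(y) = 12(y - 2)(y + 2)(y + 3) vanishes at y ∈ {-3, -2, 2}.
Local minima of P (where P''>0): P(1)=-3. Local minima of Q: Q(-3)=135, Q(2)=-240.
So the global minimum of phi is P(1) + Q(2) + 2 = -3 − 240 + 2 = -241, attained at (1, 2).

-241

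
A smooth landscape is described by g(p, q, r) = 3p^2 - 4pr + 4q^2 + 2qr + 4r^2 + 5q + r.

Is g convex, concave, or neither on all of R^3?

convex

g is quadratic, so its Hessian is the constant matrix H = [[6, 0, -4], [0, 8, 2], [-4, 2, 8]].
Leading principal minors: 6, 48, 232.
All positive ⇒ H ≻ 0 ⇒ convex.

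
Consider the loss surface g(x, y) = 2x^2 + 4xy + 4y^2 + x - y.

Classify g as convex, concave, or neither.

g is quadratic, so its Hessian is the constant matrix H = [[4, 4], [4, 8]].
det(H) = 16, tr(H) = 12.
det(H) > 0 and tr(H) > 0, so H is positive definite everywhere: convex.

convex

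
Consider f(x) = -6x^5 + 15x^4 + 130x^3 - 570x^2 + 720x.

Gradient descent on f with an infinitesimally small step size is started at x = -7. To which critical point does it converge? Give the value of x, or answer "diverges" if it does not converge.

-4

f'(x) = -30(x - 3)(x - 2)(x - 1)(x + 4), so f'(-7) = -64800.
Gradient descent moves in the -f' direction, i.e. x is increasing.
The nearest critical point in that direction is x = -4, where f'' = 6300 > 0 (a local minimum). The iterate converges there.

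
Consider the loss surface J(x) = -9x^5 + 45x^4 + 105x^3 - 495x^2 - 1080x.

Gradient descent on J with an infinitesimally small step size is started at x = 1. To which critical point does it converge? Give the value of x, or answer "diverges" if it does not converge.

3

J'(x) = -45(x - 4)(x - 3)(x + 1)(x + 2), so J'(1) = -1620.
Gradient descent moves in the -J' direction, i.e. x is increasing.
The nearest critical point in that direction is x = 3, where J'' = 900 > 0 (a local minimum). The iterate converges there.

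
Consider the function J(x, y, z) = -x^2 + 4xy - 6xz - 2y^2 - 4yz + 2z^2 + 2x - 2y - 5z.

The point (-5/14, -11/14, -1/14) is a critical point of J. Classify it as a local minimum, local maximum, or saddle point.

The Hessian is constant: H = [[-2, 4, -6], [4, -4, -4], [-6, -4, 4]].
Leading principal minors: Δ₁ = -2, Δ₂ = -8, Δ₃ = 336.
The minors fit neither the all-positive nor the alternating-sign pattern, so H is indefinite: a saddle point.

saddle point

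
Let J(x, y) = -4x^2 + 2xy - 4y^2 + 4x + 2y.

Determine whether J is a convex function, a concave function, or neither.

J is quadratic, so its Hessian is the constant matrix H = [[-8, 2], [2, -8]].
det(H) = 60, tr(H) = -16.
det(H) > 0 and tr(H) < 0, so H is negative definite everywhere: concave.

concave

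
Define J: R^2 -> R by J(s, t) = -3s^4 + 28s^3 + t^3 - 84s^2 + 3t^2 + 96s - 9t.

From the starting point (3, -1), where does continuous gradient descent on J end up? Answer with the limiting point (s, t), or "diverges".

J is separable, so gradient descent decouples: s follows -∂J/∂s, t follows -∂J/∂t.
∂J/∂s = -12(s - 4)(s - 2)(s - 1); at s=3 this is 24, so s decreases.
∂J/∂t = 3(t - 1)(t + 3); at t=-1 this is -12, so t increases.
s converges to its nearest critical value 2 (a local min of the s-part); t converges to 1. The iterate converges to (2, 1).

(2, 1)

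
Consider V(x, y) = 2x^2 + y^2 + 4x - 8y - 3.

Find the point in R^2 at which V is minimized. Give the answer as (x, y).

(-1, 4)

V(x,y) separates as P(x) + Q(y) − 3, so its minimum is min P + min Q − 3.
P'(x) = 4x + 4 vanishes at x ∈ {-1}; Q'(y) = 2y - 8 vanishes at y ∈ {4}.
Local minima of P (where P''>0): P(-1)=-2. Local minima of Q: Q(4)=-16.
So the global minimum of V is P(-1) + Q(4) − 3 = -2 − 16 − 3 = -21, attained at (-1, 4).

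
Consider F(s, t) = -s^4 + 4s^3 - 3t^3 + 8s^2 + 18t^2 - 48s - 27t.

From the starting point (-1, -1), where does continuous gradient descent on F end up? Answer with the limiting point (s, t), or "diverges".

F is separable, so gradient descent decouples: s follows -∂F/∂s, t follows -∂F/∂t.
∂F/∂s = -4(s - 3)(s - 2)(s + 2); at s=-1 this is -48, so s increases.
∂F/∂t = -9(t - 3)(t - 1); at t=-1 this is -72, so t increases.
s converges to its nearest critical value 2 (a local min of the s-part); t converges to 1. The iterate converges to (2, 1).

(2, 1)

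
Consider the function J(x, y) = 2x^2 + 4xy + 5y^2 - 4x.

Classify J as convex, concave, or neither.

J is quadratic, so its Hessian is the constant matrix H = [[4, 4], [4, 10]].
det(H) = 24, tr(H) = 14.
det(H) > 0 and tr(H) > 0, so H is positive definite everywhere: convex.

convex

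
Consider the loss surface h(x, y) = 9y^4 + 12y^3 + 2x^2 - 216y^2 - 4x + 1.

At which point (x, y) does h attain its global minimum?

(1, -4)

h(x,y) separates as P(x) + Q(y) + 1, so its minimum is min P + min Q + 1.
P'(x) = 4x - 4 vanishes at x ∈ {1}; Q'(y) = 36y(y - 3)(y + 4) vanishes at y ∈ {-4, 0, 3}.
Local minima of P (where P''>0): P(1)=-2. Local minima of Q: Q(-4)=-1920, Q(3)=-891.
So the global minimum of h is P(1) + Q(-4) + 1 = -2 − 1920 + 1 = -1921, attained at (1, -4).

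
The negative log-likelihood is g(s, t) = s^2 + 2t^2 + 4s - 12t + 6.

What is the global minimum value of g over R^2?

-16

g(s,t) separates as P(s) + Q(t) + 6, so its minimum is min P + min Q + 6.
P'(s) = 2s + 4 vanishes at s ∈ {-2}; Q'(t) = 4(t - 3) vanishes at t ∈ {3}.
Local minima of P (where P''>0): P(-2)=-4. Local minima of Q: Q(3)=-18.
So the global minimum of g is P(-2) + Q(3) + 6 = -4 − 18 + 6 = -16, attained at (-2, 3).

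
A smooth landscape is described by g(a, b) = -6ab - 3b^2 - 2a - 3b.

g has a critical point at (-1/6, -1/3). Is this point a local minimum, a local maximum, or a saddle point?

saddle point

The Hessian of g is constant: H = [[0, -6], [-6, -6]].
det(H) = 0·(-6) − (-6)² = -36.
Since det(H) < 0, H is indefinite and the critical point is a saddle point.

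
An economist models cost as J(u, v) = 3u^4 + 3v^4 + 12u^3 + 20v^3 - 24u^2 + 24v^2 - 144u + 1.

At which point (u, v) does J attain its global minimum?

(2, -4)

J(u,v) separates as P(u) + Q(v) + 1, so its minimum is min P + min Q + 1.
P'(u) = 12(u - 2)(u + 2)(u + 3) vanishes at u ∈ {-3, -2, 2}; Q'(v) = 12v(v + 1)(v + 4) vanishes at v ∈ {-4, -1, 0}.
Local minima of P (where P''>0): P(-3)=135, P(2)=-240. Local minima of Q: Q(-4)=-128, Q(0)=0.
So the global minimum of J is P(2) + Q(-4) + 1 = -240 − 128 + 1 = -367, attained at (2, -4).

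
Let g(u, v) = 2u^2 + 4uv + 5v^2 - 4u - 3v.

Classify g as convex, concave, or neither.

convex

g is quadratic, so its Hessian is the constant matrix H = [[4, 4], [4, 10]].
det(H) = 24, tr(H) = 14.
det(H) > 0 and tr(H) > 0, so H is positive definite everywhere: convex.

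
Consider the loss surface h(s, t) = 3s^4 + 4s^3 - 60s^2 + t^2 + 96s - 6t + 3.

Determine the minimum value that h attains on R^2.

h(s,t) separates as P(s) + Q(t) + 3, so its minimum is min P + min Q + 3.
P'(s) = 12(s - 2)(s - 1)(s + 4) vanishes at s ∈ {-4, 1, 2}; Q'(t) = 2(t - 3) vanishes at t ∈ {3}.
Local minima of P (where P''>0): P(-4)=-832, P(2)=32. Local minima of Q: Q(3)=-9.
So the global minimum of h is P(-4) + Q(3) + 3 = -832 − 9 + 3 = -838, attained at (-4, 3).

-838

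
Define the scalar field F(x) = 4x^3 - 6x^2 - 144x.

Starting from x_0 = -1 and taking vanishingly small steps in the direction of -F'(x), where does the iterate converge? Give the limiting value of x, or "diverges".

4

F'(x) = 12(x - 4)(x + 3), so F'(-1) = -120.
Gradient descent moves in the -F' direction, i.e. x is increasing.
The nearest critical point in that direction is x = 4, where F'' = 84 > 0 (a local minimum). The iterate converges there.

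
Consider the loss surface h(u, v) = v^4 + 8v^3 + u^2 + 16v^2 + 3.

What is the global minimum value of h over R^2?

3

h(u,v) separates as P(u) + Q(v) + 3, so its minimum is min P + min Q + 3.
P'(u) = 2u vanishes at u ∈ {0}; Q'(v) = 4v(v + 2)(v + 4) vanishes at v ∈ {-4, -2, 0}.
Local minima of P (where P''>0): P(0)=0. Local minima of Q: Q(-4)=0, Q(0)=0.
So the global minimum of h is P(0) + Q(-4) + 3 = 0 + 0 + 3 = 3, attained at (0, -4).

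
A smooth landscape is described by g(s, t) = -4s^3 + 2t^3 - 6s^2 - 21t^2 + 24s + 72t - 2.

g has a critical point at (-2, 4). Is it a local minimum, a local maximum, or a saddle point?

The mixed partial ∂²g/∂s∂t is 0, so the Hessian at any point is diag(g_ss, g_tt) = diag(-12(2s + 1), 6(2t - 7)).
At (-2, 4): H = diag(36, 6).
Both eigenvalues are positive, so H is positive definite: a local minimum.

local minimum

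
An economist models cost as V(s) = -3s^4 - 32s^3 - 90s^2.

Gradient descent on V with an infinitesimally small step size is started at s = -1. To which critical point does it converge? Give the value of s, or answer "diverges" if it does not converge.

V'(s) = -12s(s + 3)(s + 5), so V'(-1) = 96.
Gradient descent moves in the -V' direction, i.e. s is decreasing.
The nearest critical point in that direction is s = -3, where V'' = 72 > 0 (a local minimum). The iterate converges there.

-3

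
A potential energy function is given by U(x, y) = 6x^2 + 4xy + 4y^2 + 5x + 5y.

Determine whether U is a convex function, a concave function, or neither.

convex

U is quadratic, so its Hessian is the constant matrix H = [[12, 4], [4, 8]].
det(H) = 80, tr(H) = 20.
det(H) > 0 and tr(H) > 0, so H is positive definite everywhere: convex.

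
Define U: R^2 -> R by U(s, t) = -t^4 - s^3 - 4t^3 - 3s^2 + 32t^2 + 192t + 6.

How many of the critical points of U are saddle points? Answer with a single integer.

U separates as a function of s plus a function of t, so ∇U=0 decouples.
∂U/∂s = -3s(s + 2) = 0 at s ∈ {-2, 0}; ∂U/∂t = -4(t - 4)(t + 3)(t + 4) = 0 at t ∈ {-4, -3, 4}.
The Hessian is diagonal: diag(U_ss, U_tt). Second derivatives: U_ss(-2)=6, U_ss(0)=-6; U_tt(-4)=-32, U_tt(-3)=28, U_tt(4)=-224.
Saddle points occur where the two diagonal entries have opposite signs: (-2, -4), (-2, 4), (0, -3). Count: 3.

3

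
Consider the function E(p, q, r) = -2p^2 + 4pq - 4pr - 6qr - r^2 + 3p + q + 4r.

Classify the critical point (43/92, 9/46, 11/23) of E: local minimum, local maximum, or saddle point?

saddle point

The Hessian is constant: H = [[-4, 4, -4], [4, 0, -6], [-4, -6, -2]].
Leading principal minors: Δ₁ = -4, Δ₂ = -16, Δ₃ = 368.
The minors fit neither the all-positive nor the alternating-sign pattern, so H is indefinite: a saddle point.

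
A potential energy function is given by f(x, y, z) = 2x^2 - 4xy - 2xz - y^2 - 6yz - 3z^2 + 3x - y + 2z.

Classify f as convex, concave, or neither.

f is quadratic, so its Hessian is the constant matrix H = [[4, -4, -2], [-4, -2, -6], [-2, -6, -6]].
Leading principal minors: 4, -24, -88.
Neither pattern holds ⇒ H is indefinite ⇒ neither convex nor concave.

neither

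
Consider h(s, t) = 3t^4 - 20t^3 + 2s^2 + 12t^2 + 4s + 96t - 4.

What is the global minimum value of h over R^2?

h(s,t) separates as P(s) + Q(t) − 4, so its minimum is min P + min Q − 4.
P'(s) = 4s + 4 vanishes at s ∈ {-1}; Q'(t) = 12(t - 4)(t - 2)(t + 1) vanishes at t ∈ {-1, 2, 4}.
Local minima of P (where P''>0): P(-1)=-2. Local minima of Q: Q(-1)=-61, Q(4)=64.
So the global minimum of h is P(-1) + Q(-1) − 4 = -2 − 61 − 4 = -67, attained at (-1, -1).

-67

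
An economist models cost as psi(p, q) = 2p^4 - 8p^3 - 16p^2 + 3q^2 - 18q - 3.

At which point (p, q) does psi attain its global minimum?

psi(p,q) separates as A(p) + B(q) − 3, so its minimum is min A + min B − 3.
A'(p) = 8p(p - 4)(p + 1) vanishes at p ∈ {-1, 0, 4}; B'(q) = 6q - 18 vanishes at q ∈ {3}.
Local minima of A (where A''>0): A(-1)=-6, A(4)=-256. Local minima of B: B(3)=-27.
So the global minimum of psi is A(4) + B(3) − 3 = -256 − 27 − 3 = -286, attained at (4, 3).

(4, 3)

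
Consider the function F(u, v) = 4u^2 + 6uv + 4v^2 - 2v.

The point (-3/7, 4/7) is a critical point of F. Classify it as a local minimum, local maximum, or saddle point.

The Hessian of F is constant: H = [[8, 6], [6, 8]].
det(H) = 8·8 − 6² = 28.
det(H) > 0 and tr(H) = 16 > 0, so H is positive definite and the point is a local minimum.

local minimum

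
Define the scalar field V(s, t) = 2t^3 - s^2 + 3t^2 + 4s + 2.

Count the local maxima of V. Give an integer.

1

V separates as a function of s plus a function of t, so ∇V=0 decouples.
∂V/∂s = -2(s - 2) = 0 at s ∈ {2}; ∂V/∂t = 6t(t + 1) = 0 at t ∈ {-1, 0}.
The Hessian is diagonal: diag(V_ss, V_tt). Second derivatives: V_ss(2)=-2; V_tt(-1)=-6, V_tt(0)=6.
Local maxima occur where both diagonal entries negative: (2, -1). Count: 1.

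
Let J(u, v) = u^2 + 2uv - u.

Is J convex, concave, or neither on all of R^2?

neither

J is quadratic, so its Hessian is the constant matrix H = [[2, 2], [2, 0]].
det(H) = -4, tr(H) = 2.
det(H) < 0, so H is indefinite: neither convex nor concave.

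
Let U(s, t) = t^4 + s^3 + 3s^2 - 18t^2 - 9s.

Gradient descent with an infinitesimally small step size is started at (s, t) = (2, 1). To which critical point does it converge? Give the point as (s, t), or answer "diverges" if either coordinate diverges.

U is separable, so gradient descent decouples: s follows -∂U/∂s, t follows -∂U/∂t.
∂U/∂s = 3(s - 1)(s + 3); at s=2 this is 15, so s decreases.
∂U/∂t = 4t(t - 3)(t + 3); at t=1 this is -32, so t increases.
s converges to its nearest critical value 1 (a local min of the s-part); t converges to 3. The iterate converges to (1, 3).

(1, 3)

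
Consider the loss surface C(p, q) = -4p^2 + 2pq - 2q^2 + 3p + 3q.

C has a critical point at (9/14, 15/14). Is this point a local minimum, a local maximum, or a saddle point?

The Hessian of C is constant: H = [[-8, 2], [2, -4]].
det(H) = (-8)·(-4) − 2² = 28.
det(H) > 0 and tr(H) = -12 < 0, so H is negative definite and the point is a local maximum.

local maximum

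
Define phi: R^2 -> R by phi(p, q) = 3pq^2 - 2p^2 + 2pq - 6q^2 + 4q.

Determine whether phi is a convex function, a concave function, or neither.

neither

The term 3pq^2 is cubic, so the Hessian is not constant.
∂²phi/∂q² = 6p - 12, which takes both signs as p varies (negative for sufficiently negative p). A diagonal entry of the Hessian changing sign means the Hessian is neither positive- nor negative-semidefinite on all of R^2.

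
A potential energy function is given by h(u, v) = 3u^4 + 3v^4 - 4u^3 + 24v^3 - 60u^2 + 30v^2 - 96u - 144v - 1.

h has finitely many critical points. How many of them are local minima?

h separates as a function of u plus a function of v, so ∇h=0 decouples.
∂h/∂u = 12(u - 4)(u + 1)(u + 2) = 0 at u ∈ {-2, -1, 4}; ∂h/∂v = 12(v - 1)(v + 3)(v + 4) = 0 at v ∈ {-4, -3, 1}.
The Hessian is diagonal: diag(h_uu, h_vv). Second derivatives: h_uu(-2)=72, h_uu(-1)=-60, h_uu(4)=360; h_vv(-4)=60, h_vv(-3)=-48, h_vv(1)=240.
Local minima occur where both diagonal entries positive: (-2, -4), (-2, 1), (4, -4), (4, 1). Count: 4.

4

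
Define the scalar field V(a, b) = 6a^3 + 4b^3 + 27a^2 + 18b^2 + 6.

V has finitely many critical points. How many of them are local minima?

1

V separates as a function of a plus a function of b, so ∇V=0 decouples.
∂V/∂a = 18a(a + 3) = 0 at a ∈ {-3, 0}; ∂V/∂b = 12b(b + 3) = 0 at b ∈ {-3, 0}.
The Hessian is diagonal: diag(V_aa, V_bb). Second derivatives: V_aa(-3)=-54, V_aa(0)=54; V_bb(-3)=-36, V_bb(0)=36.
Local minima occur where both diagonal entries positive: (0, 0). Count: 1.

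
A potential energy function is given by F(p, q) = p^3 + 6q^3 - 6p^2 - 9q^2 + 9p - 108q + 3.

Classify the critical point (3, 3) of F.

local minimum

The mixed partial ∂²F/∂p∂q is 0, so the Hessian at any point is diag(F_pp, F_qq) = diag(6(p - 2), 18(2q - 1)).
At (3, 3): H = diag(6, 90).
Both eigenvalues are positive, so H is positive definite: a local minimum.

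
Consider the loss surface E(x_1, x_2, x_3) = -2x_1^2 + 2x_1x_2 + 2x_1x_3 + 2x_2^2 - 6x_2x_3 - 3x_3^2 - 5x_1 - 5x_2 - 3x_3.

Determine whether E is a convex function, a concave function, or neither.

neither

E is quadratic, so its Hessian is the constant matrix H = [[-4, 2, 2], [2, 4, -6], [2, -6, -6]].
Leading principal minors: -4, -20, 200.
Neither pattern holds ⇒ H is indefinite ⇒ neither convex nor concave.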